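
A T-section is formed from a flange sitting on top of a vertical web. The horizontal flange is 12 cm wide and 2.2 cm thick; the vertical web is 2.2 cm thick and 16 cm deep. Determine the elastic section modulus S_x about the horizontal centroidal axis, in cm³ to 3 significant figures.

S_x ≈ 169 cm³

Treat the section as a set of non-overlapping primitives; coordinates are from the bounding-box lower-left.
Flange: 12 × 2.2, A = 26.4 cm², y = 17.1 cm, Ī = 10.648 cm⁴.
Web: 2.2 × 16, A = 35.2 cm², y = 8 cm, Ī = 750.93 cm⁴.
Centroid: ȳ = ΣA·y / ΣA = 11.9 cm.
Transfer each piece to the horizontal centroidal axis using Ī + A·d² with d = y − 11.9:
  flange: d = 5.2 cm → contributes +724.5 cm⁴
  web: d = -3.9 cm → contributes +1286.3 cm⁴
Total I = 2010.8 cm⁴.
Extreme fibre distance c = 11.9 cm; S = I/c = 168.98 cm³.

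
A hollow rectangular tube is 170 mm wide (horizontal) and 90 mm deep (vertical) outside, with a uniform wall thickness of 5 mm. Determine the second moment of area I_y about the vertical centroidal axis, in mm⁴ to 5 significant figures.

Split into non-overlapping primitives; take the origin at the lower-left of the bounding box.
Outer rectangle: 170 × 90, A = 15 300 mm², x = 85 mm, Ī = 36 847 500 mm⁴.
Inner void (subtracted): 160 × 80, A = 12 800 mm², x = 85 mm, Ī = 27 306 667 mm⁴.
By symmetry the centroid is at mid-width, x̄ = 85 mm.
All pieces are centred on the vertical centroidal axis, so I = ΣĪ (holes subtracted) = 9 540 833 mm⁴.

I_y ≈ 9.5408 × 10⁶ mm⁴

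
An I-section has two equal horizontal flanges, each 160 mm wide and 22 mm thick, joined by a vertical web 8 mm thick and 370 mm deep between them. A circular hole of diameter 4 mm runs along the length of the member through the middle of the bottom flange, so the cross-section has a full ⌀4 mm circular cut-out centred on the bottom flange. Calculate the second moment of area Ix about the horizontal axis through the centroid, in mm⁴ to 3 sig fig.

Break the section into simple shapes (no overlaps), measuring from the bottom-left corner of the bounding box.
Bottom flange: 160 × 22, A = 3 520 mm², y = 11 mm, Ī = 141 973 mm⁴.
Web: 8 × 370, A = 2 960 mm², y = 207 mm, Ī = 33 768 667 mm⁴.
Top flange: 160 × 22, A = 3 520 mm², y = 403 mm, Ī = 141 973 mm⁴.
Hole (subtracted): ⌀4, A = 12.566 mm², y = 11 mm, Ī = 12.566 mm⁴.
Centroid: ȳ = ΣA·y / ΣA = 207.25 mm.
Transfer each piece to the horizontal axis through the centroid using Ī + A·d² with d = y − 207.25:
  bottom flange: d = -196.25 mm → contributes +135 706 791 mm⁴
  web: d = -0.24661 mm → contributes +33 768 847 mm⁴
  top flange: d = 195.75 mm → contributes +135 026 224 mm⁴
  hole: d = -196.25 mm → contributes −483 978 mm⁴
Total I = 304 017 884 mm⁴.

Ix ≈ 3.04 × 10⁸ mm⁴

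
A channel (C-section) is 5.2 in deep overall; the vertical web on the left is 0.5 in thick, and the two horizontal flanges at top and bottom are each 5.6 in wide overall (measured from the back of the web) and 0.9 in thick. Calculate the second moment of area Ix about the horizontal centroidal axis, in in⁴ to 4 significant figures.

Decompose the section into non-overlapping parts with the origin at the bottom-left of its bounding rectangle.
Web: 0.5 × 5.2, A = 2.6 in², y = 2.6 in, Ī = 5.85867 in⁴.
Top flange (beyond web): 5.1 × 0.9, A = 4.59 in², y = 4.75 in, Ī = 0.309825 in⁴.
Bottom flange (beyond web): 5.1 × 0.9, A = 4.59 in², y = 0.45 in, Ī = 0.309825 in⁴.
By symmetry the centroid is at mid-height, ȳ = 2.6 in.
Transfer each piece to the horizontal centroidal axis using Ī + A·d² with d = y − 2.6:
  web: d = 0 in → contributes +5.85867 in⁴
  top flange (beyond web): d = 2.15 in → contributes +21.5271 in⁴
  bottom flange (beyond web): d = -2.15 in → contributes +21.5271 in⁴
Total I = 48.9129 in⁴.

Ix ≈ 48.91 in⁴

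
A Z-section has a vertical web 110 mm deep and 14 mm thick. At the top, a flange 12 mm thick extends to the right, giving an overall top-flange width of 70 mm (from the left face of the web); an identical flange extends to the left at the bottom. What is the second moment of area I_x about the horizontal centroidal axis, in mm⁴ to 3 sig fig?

I_x ≈ 4.80 × 10⁶ mm⁴

Break the section into simple shapes (no overlaps), measuring from the bottom-left corner of the bounding box.
Web: 14 × 110, A = 1 540 mm², y = 55 mm, Ī = 1 552 833 mm⁴.
Top flange (beyond web): 56 × 12, A = 672 mm², y = 104 mm, Ī = 8 064 mm⁴.
Bottom flange (beyond web): 56 × 12, A = 672 mm², y = 6 mm, Ī = 8 064 mm⁴.
Centroid: ȳ = ΣA·y / ΣA = 55 mm.
Transfer each piece to the horizontal centroidal axis using Ī + A·d² with d = y − 55:
  web: d = 0 mm → contributes +1 552 833 mm⁴
  top flange (beyond web): d = 49 mm → contributes +1 621 536 mm⁴
  bottom flange (beyond web): d = -49 mm → contributes +1 621 536 mm⁴
Total I = 4 795 905 mm⁴.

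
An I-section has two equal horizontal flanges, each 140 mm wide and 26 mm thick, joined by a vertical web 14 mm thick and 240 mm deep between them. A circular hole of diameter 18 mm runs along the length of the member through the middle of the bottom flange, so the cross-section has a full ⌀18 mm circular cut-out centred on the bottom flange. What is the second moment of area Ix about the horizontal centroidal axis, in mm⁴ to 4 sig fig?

Split into non-overlapping primitives; take the origin at the lower-left of the bounding box.
Bottom flange: 140 × 26, A = 3 640 mm², y = 13 mm, Ī = 205 053 mm⁴.
Web: 14 × 240, A = 3 360 mm², y = 146 mm, Ī = 16 128 000 mm⁴.
Top flange: 140 × 26, A = 3 640 mm², y = 279 mm, Ī = 205 053 mm⁴.
Hole (subtracted): ⌀18, A = 254.469 mm², y = 13 mm, Ī = 5 153 mm⁴.
Centroid: ȳ = ΣA·y / ΣA = 149.259 mm.
Transfer each piece to the horizontal centroidal axis using Ī + A·d² with d = y − 149.259:
  bottom flange: d = -136.259 mm → contributes +67 786 971 mm⁴
  web: d = -3.2588 mm → contributes +16 163 682 mm⁴
  top flange: d = 129.741 mm → contributes +61 476 368 mm⁴
  hole: d = -136.259 mm → contributes −4 729 742 mm⁴
Total I = 140 697 279 mm⁴.

Ix ≈ 1.407 × 10⁸ mm⁴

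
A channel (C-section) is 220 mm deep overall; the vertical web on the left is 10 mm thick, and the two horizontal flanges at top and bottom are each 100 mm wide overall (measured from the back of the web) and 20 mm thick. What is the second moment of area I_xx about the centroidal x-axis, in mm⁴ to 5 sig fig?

Split into non-overlapping primitives; take the origin at the lower-left of the bounding box.
Web: 10 × 220, A = 2 200 mm², y = 110 mm, Ī = 8 873 333 mm⁴.
Top flange (beyond web): 90 × 20, A = 1 800 mm², y = 210 mm, Ī = 60 000 mm⁴.
Bottom flange (beyond web): 90 × 20, A = 1 800 mm², y = 10 mm, Ī = 60 000 mm⁴.
By symmetry the centroid is at mid-height, ȳ = 110 mm.
Transfer each piece to the centroidal x-axis using Ī + A·d² with d = y − 110:
  web: d = 0 mm → contributes +8 873 333 mm⁴
  top flange (beyond web): d = 100 mm → contributes +18 060 000 mm⁴
  bottom flange (beyond web): d = -100 mm → contributes +18 060 000 mm⁴
Total I = 44 993 333 mm⁴.

I_xx ≈ 4.4993 × 10⁷ mm⁴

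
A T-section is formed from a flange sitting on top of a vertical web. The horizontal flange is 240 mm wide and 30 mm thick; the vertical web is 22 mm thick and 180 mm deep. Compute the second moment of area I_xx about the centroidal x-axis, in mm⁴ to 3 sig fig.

Break the section into simple shapes (no overlaps), measuring from the bottom-left corner of the bounding box.
Flange: 240 × 30, A = 7 200 mm², y = 195 mm, Ī = 540 000 mm⁴.
Web: 22 × 180, A = 3 960 mm², y = 90 mm, Ī = 10 692 000 mm⁴.
Centroid: ȳ = ΣA·y / ΣA = 157.74 mm.
Transfer each piece to the centroidal x-axis using Ī + A·d² with d = y − 157.74:
  flange: d = 37.258 mm → contributes +10 534 776 mm⁴
  web: d = -67.742 mm → contributes +28 864 320 mm⁴
Total I = 39 399 097 mm⁴.

I_xx ≈ 3.94 × 10⁷ mm⁴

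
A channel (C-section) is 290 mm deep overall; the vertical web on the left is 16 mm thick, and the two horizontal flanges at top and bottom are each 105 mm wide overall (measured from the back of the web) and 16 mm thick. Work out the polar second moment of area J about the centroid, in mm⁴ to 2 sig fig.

Split into non-overlapping primitives; take the origin at the lower-left of the bounding box.
Web: 16 × 290, A = 4 640 mm², y = 145 mm, Ī = 32 518 667 mm⁴.
Top flange (beyond web): 89 × 16, A = 1 424 mm², y = 282 mm, Ī = 30 379 mm⁴.
Bottom flange (beyond web): 89 × 16, A = 1 424 mm², y = 8 mm, Ī = 30 379 mm⁴.
By symmetry the centroid is at mid-height, ȳ = 145 mm.
Transfer each piece to the centroidal x-axis using Ī + A·d² with d = y − 145:
  web: d = 0 mm → contributes +32 518 667 mm⁴
  top flange (beyond web): d = 137 mm → contributes +26 757 435 mm⁴
  bottom flange (beyond web): d = -137 mm → contributes +26 757 435 mm⁴
Total I = 86 033 536 mm⁴.
For the y-axis: x̄ = 27.97 mm.
Repeating about the centroidal y-axis gives I_y = 6 843 096 mm⁴.
Polar second moment: J = I_x + I_y = 92 876 632 mm⁴.

J ≈ 9.3 × 10⁷ mm⁴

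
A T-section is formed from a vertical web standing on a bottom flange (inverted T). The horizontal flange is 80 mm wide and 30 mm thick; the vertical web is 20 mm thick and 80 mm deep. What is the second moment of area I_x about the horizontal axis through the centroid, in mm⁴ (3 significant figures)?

I_x ≈ 3.94 × 10⁶ mm⁴

Split into non-overlapping primitives; take the origin at the lower-left of the bounding box.
Flange: 80 × 30, A = 2 400 mm², y = 15 mm, Ī = 180 000 mm⁴.
Web: 20 × 80, A = 1 600 mm², y = 70 mm, Ī = 853 333 mm⁴.
Centroid: ȳ = ΣA·y / ΣA = 37 mm.
Transfer each piece to the horizontal axis through the centroid using Ī + A·d² with d = y − 37:
  flange: d = -22 mm → contributes +1 341 600 mm⁴
  web: d = 33 mm → contributes +2 595 733 mm⁴
Total I = 3 937 333 mm⁴.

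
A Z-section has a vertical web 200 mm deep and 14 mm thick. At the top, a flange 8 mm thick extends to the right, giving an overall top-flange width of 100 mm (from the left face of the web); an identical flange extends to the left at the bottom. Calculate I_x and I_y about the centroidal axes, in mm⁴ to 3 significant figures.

I_x ≈ 2.20 × 10⁷ mm⁴, I_y ≈ 4.33 × 10⁶ mm⁴

Split into non-overlapping primitives; take the origin at the lower-left of the bounding box.
Web: 14 × 200, A = 2 800 mm², y = 100 mm, Ī = 9 333 333 mm⁴.
Top flange (beyond web): 86 × 8, A = 688 mm², y = 196 mm, Ī = 3669.3 mm⁴.
Bottom flange (beyond web): 86 × 8, A = 688 mm², y = 4 mm, Ī = 3669.3 mm⁴.
Centroid: ȳ = ΣA·y / ΣA = 100 mm.
Transfer each piece to the centroidal x-axis using Ī + A·d² with d = y − 100:
  web: d = 0 mm → contributes +9 333 333 mm⁴
  top flange (beyond web): d = 96 mm → contributes +6 344 277 mm⁴
  bottom flange (beyond web): d = -96 mm → contributes +6 344 277 mm⁴
Total I = 22 021 888 mm⁴.
For the y-axis: x̄ = 93 mm.
Repeating about the centroidal y-axis gives I_y = 4 333 808 mm⁴.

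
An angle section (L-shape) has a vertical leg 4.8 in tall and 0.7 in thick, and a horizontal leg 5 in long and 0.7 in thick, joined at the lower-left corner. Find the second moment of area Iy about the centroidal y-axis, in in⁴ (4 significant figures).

Break the section into simple shapes (no overlaps), measuring from the bottom-left corner of the bounding box.
Vertical leg: 0.7 × 4.8, A = 3.36 in², x = 0.35 in, Ī = 0.1372 in⁴.
Horizontal leg (remainder): 4.3 × 0.7, A = 3.01 in², x = 2.85 in, Ī = 4.63791 in⁴.
Centroid: x̄ = ΣA·x / ΣA = 1.53132 in.
Transfer each piece to the centroidal y-axis using Ī + A·d² with d = x − 1.53132:
  vertical leg: d = -1.18132 in → contributes +4.82613 in⁴
  horizontal leg (remainder): d = 1.31868 in → contributes +9.87206 in⁴
Total I = 14.6982 in⁴.

Iy ≈ 14.70 in⁴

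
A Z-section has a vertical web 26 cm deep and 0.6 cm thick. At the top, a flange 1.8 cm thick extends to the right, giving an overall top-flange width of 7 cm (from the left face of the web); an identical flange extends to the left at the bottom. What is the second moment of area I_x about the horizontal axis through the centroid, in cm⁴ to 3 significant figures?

I_x ≈ 4260 cm⁴

Treat the section as a set of non-overlapping primitives; coordinates are from the bounding-box lower-left.
Web: 0.6 × 26, A = 15.6 cm², y = 13 cm, Ī = 878.8 cm⁴.
Top flange (beyond web): 6.4 × 1.8, A = 11.52 cm², y = 25.1 cm, Ī = 3.1104 cm⁴.
Bottom flange (beyond web): 6.4 × 1.8, A = 11.52 cm², y = 0.9 cm, Ī = 3.1104 cm⁴.
Centroid: ȳ = ΣA·y / ΣA = 13 cm.
Transfer each piece to the horizontal axis through the centroid using Ī + A·d² with d = y − 13:
  web: d = 0 cm → contributes +878.8 cm⁴
  top flange (beyond web): d = 12.1 cm → contributes +1689.8 cm⁴
  bottom flange (beyond web): d = -12.1 cm → contributes +1689.8 cm⁴
Total I = 4258.3 cm⁴.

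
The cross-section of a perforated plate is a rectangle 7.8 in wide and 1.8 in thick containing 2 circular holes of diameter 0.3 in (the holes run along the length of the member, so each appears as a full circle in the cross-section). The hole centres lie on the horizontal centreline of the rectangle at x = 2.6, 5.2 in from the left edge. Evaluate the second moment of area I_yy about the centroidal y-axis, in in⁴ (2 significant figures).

Split into non-overlapping primitives; take the origin at the lower-left of the bounding box.
Plate: 7.8 × 1.8, A = 14.04 in², x = 3.9 in, Ī = 71.18 in⁴.
Hole 1 (subtracted): ⌀0.3, A = 0.07069 in², x = 2.6 in, Ī = 0.0003976 in⁴.
Hole 2 (subtracted): ⌀0.3, A = 0.07069 in², x = 5.2 in, Ī = 0.0003976 in⁴.
By symmetry the centroid is at mid-width, x̄ = 3.9 in.
Transfer each piece to the centroidal y-axis using Ī + A·d² with d = x − 3.9:
  plate: d = 0 in → contributes +71.18 in⁴
  hole 1: d = -1.3 in → contributes −0.1199 in⁴
  hole 2: d = 1.3 in → contributes −0.1199 in⁴
Total I = 70.94 in⁴.

I_yy ≈ 71 in⁴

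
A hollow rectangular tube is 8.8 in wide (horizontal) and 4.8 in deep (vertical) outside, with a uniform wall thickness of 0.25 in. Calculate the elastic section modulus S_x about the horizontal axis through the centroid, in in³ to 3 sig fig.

Decompose the section into non-overlapping parts with the origin at the bottom-left of its bounding rectangle.
Outer rectangle: 8.8 × 4.8, A = 42.24 in², y = 2.4 in, Ī = 81.101 in⁴.
Inner void (subtracted): 8.3 × 4.3, A = 35.69 in², y = 2.4 in, Ī = 54.992 in⁴.
By symmetry the centroid is at mid-height, ȳ = 2.4 in.
All pieces are centred on the horizontal axis through the centroid, so I = ΣĪ (holes subtracted) = 26.108 in⁴.
Extreme fibre distance c = 2.4 in; S = I/c = 10.879 in³.

S_x ≈ 10.9 in³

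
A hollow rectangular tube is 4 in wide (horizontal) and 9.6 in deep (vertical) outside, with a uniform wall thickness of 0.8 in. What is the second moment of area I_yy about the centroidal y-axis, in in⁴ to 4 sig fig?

Treat the section as a set of non-overlapping primitives; coordinates are from the bounding-box lower-left.
Outer rectangle: 4 × 9.6, A = 38.4 in², x = 2 in, Ī = 51.2 in⁴.
Inner void (subtracted): 2.4 × 8, A = 19.2 in², x = 2 in, Ī = 9.216 in⁴.
By symmetry the centroid is at mid-width, x̄ = 2 in.
All pieces are centred on the centroidal y-axis, so I = ΣĪ (holes subtracted) = 41.984 in⁴.

I_yy ≈ 41.98 in⁴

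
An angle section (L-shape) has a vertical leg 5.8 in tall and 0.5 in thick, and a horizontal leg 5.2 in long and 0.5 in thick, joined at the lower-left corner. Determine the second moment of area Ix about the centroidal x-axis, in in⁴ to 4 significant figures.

Ix ≈ 17.29 in⁴

Decompose the section into non-overlapping parts with the origin at the bottom-left of its bounding rectangle.
Vertical leg: 0.5 × 5.8, A = 2.9 in², y = 2.9 in, Ī = 8.12967 in⁴.
Horizontal leg (remainder): 4.7 × 0.5, A = 2.35 in², y = 0.25 in, Ī = 0.0489583 in⁴.
Centroid: ȳ = ΣA·y / ΣA = 1.71381 in.
Transfer each piece to the centroidal x-axis using Ī + A·d² with d = y − 1.71381:
  vertical leg: d = 1.18619 in → contributes +12.2101 in⁴
  horizontal leg (remainder): d = -1.46381 in → contributes +5.08439 in⁴
Total I = 17.2945 in⁴.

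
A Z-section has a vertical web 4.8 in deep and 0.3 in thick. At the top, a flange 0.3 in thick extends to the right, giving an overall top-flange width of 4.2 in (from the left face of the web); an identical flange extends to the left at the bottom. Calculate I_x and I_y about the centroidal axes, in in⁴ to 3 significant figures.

I_x ≈ 14.6 in⁴, I_y ≈ 13.3 in⁴

Break the section into simple shapes (no overlaps), measuring from the bottom-left corner of the bounding box.
Web: 0.3 × 4.8, A = 1.44 in², y = 2.4 in, Ī = 2.7648 in⁴.
Top flange (beyond web): 3.9 × 0.3, A = 1.17 in², y = 4.65 in, Ī = 0.008775 in⁴.
Bottom flange (beyond web): 3.9 × 0.3, A = 1.17 in², y = 0.15 in, Ī = 0.008775 in⁴.
Centroid: ȳ = ΣA·y / ΣA = 2.4 in.
Transfer each piece to the centroidal x-axis using Ī + A·d² with d = y − 2.4:
  web: d = 0 in → contributes +2.7648 in⁴
  top flange (beyond web): d = 2.25 in → contributes +5.9319 in⁴
  bottom flange (beyond web): d = -2.25 in → contributes +5.9319 in⁴
Total I = 14.629 in⁴.
For the y-axis: x̄ = 4.05 in.
Repeating about the centroidal y-axis gives I_y = 13.296 in⁴.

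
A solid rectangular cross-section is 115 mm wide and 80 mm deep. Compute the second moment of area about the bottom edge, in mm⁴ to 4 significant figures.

I_base ≈ 1.963 × 10⁷ mm⁴

The section: 115 × 80, A = 9 200 mm², y = 40 mm, Ī = 4 906 667 mm⁴.
Transfer it to the bottom edge using Ī + A·d² with d = y − 0:
  the section: d = 40 mm → contributes +19 626 667 mm⁴
Total I = 19 626 667 mm⁴.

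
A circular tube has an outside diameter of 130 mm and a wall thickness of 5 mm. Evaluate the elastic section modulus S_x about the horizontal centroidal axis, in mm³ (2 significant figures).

Decompose the section into non-overlapping parts with the origin at the bottom-left of its bounding rectangle.
Outer circle: ⌀130, A = 13 273 mm², y = 65 mm, Ī = 14 019 848 mm⁴.
Bore (subtracted): ⌀120, A = 11 310 mm², y = 65 mm, Ī = 10 178 760 mm⁴.
By symmetry the centroid is at mid-height, ȳ = 65 mm.
All pieces are centred on the horizontal centroidal axis, so I = ΣĪ (holes subtracted) = 3 841 088 mm⁴.
Extreme fibre distance c = 65 mm; S = I/c = 59 094 mm³.

S_x ≈ 5.9 × 10⁴ mm³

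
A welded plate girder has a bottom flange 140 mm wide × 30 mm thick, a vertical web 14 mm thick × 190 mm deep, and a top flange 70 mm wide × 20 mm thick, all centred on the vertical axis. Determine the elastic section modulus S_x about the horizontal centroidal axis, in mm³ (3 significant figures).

S_x ≈ 4.09 × 10⁵ mm³

Decompose the section into non-overlapping parts with the origin at the bottom-left of its bounding rectangle.
Bottom plate: 140 × 30, A = 4 200 mm², y = 15 mm, Ī = 315 000 mm⁴.
Web plate: 14 × 190, A = 2 660 mm², y = 125 mm, Ī = 8 002 167 mm⁴.
Top plate: 70 × 20, A = 1 400 mm², y = 230 mm, Ī = 46 667 mm⁴.
Centroid: ȳ = ΣA·y / ΣA = 86.864 mm.
Transfer each piece to the horizontal centroidal axis using Ī + A·d² with d = y − 86.864:
  bottom plate: d = -71.864 mm → contributes +22 005 870 mm⁴
  web plate: d = 38.136 mm → contributes +11 870 667 mm⁴
  top plate: d = 143.14 mm → contributes +28 729 584 mm⁴
Total I = 62 606 121 mm⁴.
Extreme fibre distance c = 153.14 mm; S = I/c = 408 828 mm³.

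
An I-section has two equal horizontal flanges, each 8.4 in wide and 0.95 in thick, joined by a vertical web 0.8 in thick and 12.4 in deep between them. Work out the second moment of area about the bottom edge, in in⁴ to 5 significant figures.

I_base ≈ 2162.5 in⁴

Break the section into simple shapes (no overlaps), measuring from the bottom-left corner of the bounding box.
Bottom flange: 8.4 × 0.95, A = 7.98 in², y = 0.475 in, Ī = 0.6001625 in⁴.
Web: 0.8 × 12.4, A = 9.92 in², y = 7.15 in, Ī = 127.1083 in⁴.
Top flange: 8.4 × 0.95, A = 7.98 in², y = 13.825 in, Ī = 0.6001625 in⁴.
Transfer each piece to a horizontal axis along the bottom face using Ī + A·d² with d = y − 0:
  bottom flange: d = 0.475 in → contributes +2.40065 in⁴
  web: d = 7.15 in → contributes +634.2435 in⁴
  top flange: d = 13.825 in → contributes +1525.823 in⁴
Total I = 2162.467 in⁴.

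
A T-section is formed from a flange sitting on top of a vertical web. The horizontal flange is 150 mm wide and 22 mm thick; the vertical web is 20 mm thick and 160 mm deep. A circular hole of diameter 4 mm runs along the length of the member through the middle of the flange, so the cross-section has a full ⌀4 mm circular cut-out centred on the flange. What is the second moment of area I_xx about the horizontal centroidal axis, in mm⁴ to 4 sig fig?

I_xx ≈ 2.039 × 10⁷ mm⁴

Decompose the section into non-overlapping parts with the origin at the bottom-left of its bounding rectangle.
Flange: 150 × 22, A = 3 300 mm², y = 171 mm, Ī = 133 100 mm⁴.
Web: 20 × 160, A = 3 200 mm², y = 80 mm, Ī = 6 826 667 mm⁴.
Hole (subtracted): ⌀4, A = 12.5664 mm², y = 171 mm, Ī = 12.5664 mm⁴.
Centroid: ȳ = ΣA·y / ΣA = 126.113 mm.
Transfer each piece to the horizontal centroidal axis using Ī + A·d² with d = y − 126.113:
  flange: d = 44.8868 mm → contributes +6 782 016 mm⁴
  web: d = -46.1132 mm → contributes +13 631 240 mm⁴
  hole: d = 44.8868 mm → contributes −25331.6 mm⁴
Total I = 20 387 924 mm⁴.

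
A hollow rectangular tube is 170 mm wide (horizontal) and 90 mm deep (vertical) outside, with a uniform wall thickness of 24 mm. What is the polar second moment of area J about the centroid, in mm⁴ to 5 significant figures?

Split into non-overlapping primitives; take the origin at the lower-left of the bounding box.
Outer rectangle: 170 × 90, A = 15 300 mm², y = 45 mm, Ī = 10 327 500 mm⁴.
Inner void (subtracted): 122 × 42, A = 5 124 mm², y = 45 mm, Ī = 753 228 mm⁴.
By symmetry the centroid is at mid-height, ȳ = 45 mm.
All pieces are centred on the centroidal x-axis, so I = ΣĪ (holes subtracted) = 9 574 272 mm⁴.
Repeating about the centroidal y-axis gives I_y = 30 492 032 mm⁴.
Polar second moment: J = I_x + I_y = 40 066 304 mm⁴.

J ≈ 4.0066 × 10⁷ mm⁴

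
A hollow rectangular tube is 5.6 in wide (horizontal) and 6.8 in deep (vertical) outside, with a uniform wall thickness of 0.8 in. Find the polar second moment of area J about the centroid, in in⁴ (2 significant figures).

Split into non-overlapping primitives; take the origin at the lower-left of the bounding box.
Outer rectangle: 5.6 × 6.8, A = 38.08 in², y = 3.4 in, Ī = 146.7 in⁴.
Inner void (subtracted): 4 × 5.2, A = 20.8 in², y = 3.4 in, Ī = 46.87 in⁴.
By symmetry the centroid is at mid-height, ȳ = 3.4 in.
All pieces are centred on the centroidal x-axis, so I = ΣĪ (holes subtracted) = 99.87 in⁴.
Repeating about the centroidal y-axis gives I_y = 71.78 in⁴.
Polar second moment: J = I_x + I_y = 171.6 in⁴.

J ≈ 170 in⁴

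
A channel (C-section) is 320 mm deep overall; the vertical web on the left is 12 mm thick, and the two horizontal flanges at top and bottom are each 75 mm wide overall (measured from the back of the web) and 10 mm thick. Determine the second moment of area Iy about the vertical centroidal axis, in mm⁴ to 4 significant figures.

Iy ≈ 1.797 × 10⁶ mm⁴

Split into non-overlapping primitives; take the origin at the lower-left of the bounding box.
Web: 12 × 320, A = 3 840 mm², x = 6 mm, Ī = 46 080 mm⁴.
Top flange (beyond web): 63 × 10, A = 630 mm², x = 43.5 mm, Ī = 208 373 mm⁴.
Bottom flange (beyond web): 63 × 10, A = 630 mm², x = 43.5 mm, Ī = 208 373 mm⁴.
Centroid: x̄ = ΣA·x / ΣA = 15.2647 mm.
Transfer each piece to the vertical centroidal axis using Ī + A·d² with d = x − 15.2647:
  web: d = -9.26471 mm → contributes +375 686 mm⁴
  top flange (beyond web): d = 28.2353 mm → contributes +710 629 mm⁴
  bottom flange (beyond web): d = 28.2353 mm → contributes +710 629 mm⁴
Total I = 1 796 943 mm⁴.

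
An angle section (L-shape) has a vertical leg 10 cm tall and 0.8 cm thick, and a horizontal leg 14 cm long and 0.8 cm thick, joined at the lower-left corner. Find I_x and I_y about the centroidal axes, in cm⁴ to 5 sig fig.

I_x ≈ 163.54 cm⁴, I_y ≈ 376.79 cm⁴

Decompose the section into non-overlapping parts with the origin at the bottom-left of its bounding rectangle.
Vertical leg: 0.8 × 10, A = 8 cm², y = 5 cm, Ī = 66.66667 cm⁴.
Horizontal leg (remainder): 13.2 × 0.8, A = 10.56 cm², y = 0.4 cm, Ī = 0.5632 cm⁴.
Centroid: ȳ = ΣA·y / ΣA = 2.382759 cm.
Transfer each piece to the centroidal x-axis using Ī + A·d² with d = y − 2.382759:
  vertical leg: d = 2.617241 cm → contributes +121.4663 cm⁴
  horizontal leg (remainder): d = -1.982759 cm → contributes +42.07806 cm⁴
Total I = 163.5443 cm⁴.
For the y-axis: x̄ = 4.382759 cm.
Repeating about the centroidal y-axis gives I_y = 376.7923 cm⁴.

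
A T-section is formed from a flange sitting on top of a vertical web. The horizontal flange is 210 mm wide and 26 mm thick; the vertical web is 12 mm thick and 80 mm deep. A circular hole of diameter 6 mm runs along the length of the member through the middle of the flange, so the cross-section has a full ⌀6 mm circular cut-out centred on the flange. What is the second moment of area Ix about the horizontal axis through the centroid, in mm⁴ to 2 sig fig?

Ix ≈ 3.1 × 10⁶ mm⁴

Decompose the section into non-overlapping parts with the origin at the bottom-left of its bounding rectangle.
Flange: 210 × 26, A = 5 460 mm², y = 93 mm, Ī = 307 580 mm⁴.
Web: 12 × 80, A = 960 mm², y = 40 mm, Ī = 512 000 mm⁴.
Hole (subtracted): ⌀6, A = 28.27 mm², y = 93 mm, Ī = 63.62 mm⁴.
Centroid: ȳ = ΣA·y / ΣA = 85.04 mm.
Transfer each piece to the horizontal axis through the centroid using Ī + A·d² with d = y − 85.04:
  flange: d = 7.96 mm → contributes +653 560 mm⁴
  web: d = -45.04 mm → contributes +2 459 432 mm⁴
  hole: d = 7.96 mm → contributes −1 855 mm⁴
Total I = 3 111 137 mm⁴.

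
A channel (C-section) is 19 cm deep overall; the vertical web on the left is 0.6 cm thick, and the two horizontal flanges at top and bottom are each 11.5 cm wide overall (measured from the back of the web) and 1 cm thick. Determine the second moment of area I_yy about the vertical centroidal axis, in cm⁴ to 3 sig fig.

I_yy ≈ 464 cm⁴

Decompose the section into non-overlapping parts with the origin at the bottom-left of its bounding rectangle.
Web: 0.6 × 19, A = 11.4 cm², x = 0.3 cm, Ī = 0.342 cm⁴.
Top flange (beyond web): 10.9 × 1, A = 10.9 cm², x = 6.05 cm, Ī = 107.92 cm⁴.
Bottom flange (beyond web): 10.9 × 1, A = 10.9 cm², x = 6.05 cm, Ī = 107.92 cm⁴.
Centroid: x̄ = ΣA·x / ΣA = 4.0756 cm.
Transfer each piece to the vertical centroidal axis using Ī + A·d² with d = x − 4.0756:
  web: d = -3.7756 cm → contributes +162.85 cm⁴
  top flange (beyond web): d = 1.9744 cm → contributes +150.41 cm⁴
  bottom flange (beyond web): d = 1.9744 cm → contributes +150.41 cm⁴
Total I = 463.67 cm⁴.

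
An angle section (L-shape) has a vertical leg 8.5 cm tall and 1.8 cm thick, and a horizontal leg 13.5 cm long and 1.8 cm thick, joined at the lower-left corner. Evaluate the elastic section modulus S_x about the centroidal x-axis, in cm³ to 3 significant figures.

Break the section into simple shapes (no overlaps), measuring from the bottom-left corner of the bounding box.
Vertical leg: 1.8 × 8.5, A = 15.3 cm², y = 4.25 cm, Ī = 92.119 cm⁴.
Horizontal leg (remainder): 11.7 × 1.8, A = 21.06 cm², y = 0.9 cm, Ī = 5.6862 cm⁴.
Centroid: ȳ = ΣA·y / ΣA = 2.3097 cm.
Transfer each piece to the centroidal x-axis using Ī + A·d² with d = y − 2.3097:
  vertical leg: d = 1.9403 cm → contributes +149.72 cm⁴
  horizontal leg (remainder): d = -1.4097 cm → contributes +47.535 cm⁴
Total I = 197.26 cm⁴.
Extreme fibre distance c = 6.1903 cm; S = I/c = 31.865 cm³.

S_x ≈ 31.9 cm³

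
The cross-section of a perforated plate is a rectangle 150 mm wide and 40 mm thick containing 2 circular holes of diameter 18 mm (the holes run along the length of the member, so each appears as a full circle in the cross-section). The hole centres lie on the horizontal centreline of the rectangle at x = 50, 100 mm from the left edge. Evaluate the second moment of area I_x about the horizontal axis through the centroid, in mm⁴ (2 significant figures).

Break the section into simple shapes (no overlaps), measuring from the bottom-left corner of the bounding box.
Plate: 150 × 40, A = 6 000 mm², y = 20 mm, Ī = 800 000 mm⁴.
Hole 1 (subtracted): ⌀18, A = 254.5 mm², y = 20 mm, Ī = 5 153 mm⁴.
Hole 2 (subtracted): ⌀18, A = 254.5 mm², y = 20 mm, Ī = 5 153 mm⁴.
By symmetry the centroid is at mid-height, ȳ = 20 mm.
All pieces are centred on the horizontal axis through the centroid, so I = ΣĪ (holes subtracted) = 789 694 mm⁴.

I_x ≈ 7.9 × 10⁵ mm⁴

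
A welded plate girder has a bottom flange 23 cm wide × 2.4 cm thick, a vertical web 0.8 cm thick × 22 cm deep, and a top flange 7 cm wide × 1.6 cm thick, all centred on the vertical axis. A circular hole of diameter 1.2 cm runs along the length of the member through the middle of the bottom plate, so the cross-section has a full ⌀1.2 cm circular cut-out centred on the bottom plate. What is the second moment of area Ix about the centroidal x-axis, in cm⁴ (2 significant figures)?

Ix ≈ 7000 cm⁴

Decompose the section into non-overlapping parts with the origin at the bottom-left of its bounding rectangle.
Bottom plate: 23 × 2.4, A = 55.2 cm², y = 1.2 cm, Ī = 26.5 cm⁴.
Web plate: 0.8 × 22, A = 17.6 cm², y = 13.4 cm, Ī = 709.9 cm⁴.
Top plate: 7 × 1.6, A = 11.2 cm², y = 25.2 cm, Ī = 2.389 cm⁴.
Hole (subtracted): ⌀1.2, A = 1.131 cm², y = 1.2 cm, Ī = 0.1018 cm⁴.
Centroid: ȳ = ΣA·y / ΣA = 7.035 cm.
Transfer each piece to the centroidal x-axis using Ī + A·d² with d = y − 7.035:
  bottom plate: d = -5.835 cm → contributes +1 906 cm⁴
  web plate: d = 6.365 cm → contributes +1 423 cm⁴
  top plate: d = 18.17 cm → contributes +3 698 cm⁴
  hole: d = -5.835 cm → contributes −38.6 cm⁴
Total I = 6 988 cm⁴.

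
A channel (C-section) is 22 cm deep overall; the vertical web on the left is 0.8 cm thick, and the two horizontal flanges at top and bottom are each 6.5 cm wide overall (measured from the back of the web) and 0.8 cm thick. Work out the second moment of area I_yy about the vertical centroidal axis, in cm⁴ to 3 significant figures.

I_yy ≈ 89.1 cm⁴

Split into non-overlapping primitives; take the origin at the lower-left of the bounding box.
Web: 0.8 × 22, A = 17.6 cm², x = 0.4 cm, Ī = 0.93867 cm⁴.
Top flange (beyond web): 5.7 × 0.8, A = 4.56 cm², x = 3.65 cm, Ī = 12.346 cm⁴.
Bottom flange (beyond web): 5.7 × 0.8, A = 4.56 cm², x = 3.65 cm, Ī = 12.346 cm⁴.
Centroid: x̄ = ΣA·x / ΣA = 1.5093 cm.
Transfer each piece to the vertical centroidal axis using Ī + A·d² with d = x − 1.5093:
  web: d = -1.1093 cm → contributes +22.596 cm⁴
  top flange (beyond web): d = 2.1407 cm → contributes +33.243 cm⁴
  bottom flange (beyond web): d = 2.1407 cm → contributes +33.243 cm⁴
Total I = 89.082 cm⁴.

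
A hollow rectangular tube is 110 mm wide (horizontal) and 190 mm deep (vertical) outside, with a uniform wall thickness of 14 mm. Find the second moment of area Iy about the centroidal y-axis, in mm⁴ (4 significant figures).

Iy ≈ 1.363 × 10⁷ mm⁴

Treat the section as a set of non-overlapping primitives; coordinates are from the bounding-box lower-left.
Outer rectangle: 110 × 190, A = 20 900 mm², x = 55 mm, Ī = 21 074 167 mm⁴.
Inner void (subtracted): 82 × 162, A = 13 284 mm², x = 55 mm, Ī = 7 443 468 mm⁴.
By symmetry the centroid is at mid-width, x̄ = 55 mm.
All pieces are centred on the centroidal y-axis, so I = ΣĪ (holes subtracted) = 13 630 699 mm⁴.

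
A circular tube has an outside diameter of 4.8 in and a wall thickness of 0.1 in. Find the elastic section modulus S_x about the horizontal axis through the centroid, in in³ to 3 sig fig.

S_x ≈ 1.70 in³

Treat the section as a set of non-overlapping primitives; coordinates are from the bounding-box lower-left.
Outer circle: ⌀4.8, A = 18.096 in², y = 2.4 in, Ī = 26.058 in⁴.
Bore (subtracted): ⌀4.6, A = 16.619 in², y = 2.4 in, Ī = 21.979 in⁴.
By symmetry the centroid is at mid-height, ȳ = 2.4 in.
All pieces are centred on the horizontal axis through the centroid, so I = ΣĪ (holes subtracted) = 4.079 in⁴.
Extreme fibre distance c = 2.4 in; S = I/c = 1.6996 in³.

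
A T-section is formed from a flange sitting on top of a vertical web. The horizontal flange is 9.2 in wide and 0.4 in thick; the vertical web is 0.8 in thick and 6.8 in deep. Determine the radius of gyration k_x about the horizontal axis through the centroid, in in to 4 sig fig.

Treat the section as a set of non-overlapping primitives; coordinates are from the bounding-box lower-left.
Flange: 9.2 × 0.4, A = 3.68 in², y = 7 in, Ī = 0.0490667 in⁴.
Web: 0.8 × 6.8, A = 5.44 in², y = 3.4 in, Ī = 20.9621 in⁴.
Centroid: ȳ = ΣA·y / ΣA = 4.85263 in.
Transfer each piece to the horizontal axis through the centroid using Ī + A·d² with d = y − 4.85263:
  flange: d = 2.14737 in → contributes +17.0183 in⁴
  web: d = -1.45263 in → contributes +32.4413 in⁴
Total I = 49.4595 in⁴.
Radius of gyration: k = √(I/A) = √(49.4595 / 9.12) = 2.32878 in.

k_x ≈ 2.329 in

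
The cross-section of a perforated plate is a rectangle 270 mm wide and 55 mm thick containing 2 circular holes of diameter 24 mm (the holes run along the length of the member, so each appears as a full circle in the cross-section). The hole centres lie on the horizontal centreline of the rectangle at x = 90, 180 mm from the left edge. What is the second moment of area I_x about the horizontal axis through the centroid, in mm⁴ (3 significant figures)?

I_x ≈ 3.71 × 10⁶ mm⁴

Decompose the section into non-overlapping parts with the origin at the bottom-left of its bounding rectangle.
Plate: 270 × 55, A = 14 850 mm², y = 27.5 mm, Ī = 3 743 438 mm⁴.
Hole 1 (subtracted): ⌀24, A = 452.39 mm², y = 27.5 mm, Ī = 16 286 mm⁴.
Hole 2 (subtracted): ⌀24, A = 452.39 mm², y = 27.5 mm, Ī = 16 286 mm⁴.
By symmetry the centroid is at mid-height, ȳ = 27.5 mm.
All pieces are centred on the horizontal axis through the centroid, so I = ΣĪ (holes subtracted) = 3 710 865 mm⁴.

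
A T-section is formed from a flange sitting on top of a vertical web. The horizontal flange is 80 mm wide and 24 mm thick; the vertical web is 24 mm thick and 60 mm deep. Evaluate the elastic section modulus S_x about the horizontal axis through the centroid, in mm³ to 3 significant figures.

S_x ≈ 3.66 × 10⁴ mm³

Split into non-overlapping primitives; take the origin at the lower-left of the bounding box.
Flange: 80 × 24, A = 1 920 mm², y = 72 mm, Ī = 92 160 mm⁴.
Web: 24 × 60, A = 1 440 mm², y = 30 mm, Ī = 432 000 mm⁴.
Centroid: ȳ = ΣA·y / ΣA = 54 mm.
Transfer each piece to the horizontal axis through the centroid using Ī + A·d² with d = y − 54:
  flange: d = 18 mm → contributes +714 240 mm⁴
  web: d = -24 mm → contributes +1 261 440 mm⁴
Total I = 1 975 680 mm⁴.
Extreme fibre distance c = 54 mm; S = I/c = 36 587 mm³.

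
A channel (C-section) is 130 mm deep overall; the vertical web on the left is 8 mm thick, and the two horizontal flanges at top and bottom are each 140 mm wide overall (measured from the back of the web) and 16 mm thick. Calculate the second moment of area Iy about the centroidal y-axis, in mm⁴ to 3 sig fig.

Iy ≈ 1.02 × 10⁷ mm⁴

Split into non-overlapping primitives; take the origin at the lower-left of the bounding box.
Web: 8 × 130, A = 1 040 mm², x = 4 mm, Ī = 5546.7 mm⁴.
Top flange (beyond web): 132 × 16, A = 2 112 mm², x = 74 mm, Ī = 3 066 624 mm⁴.
Bottom flange (beyond web): 132 × 16, A = 2 112 mm², x = 74 mm, Ī = 3 066 624 mm⁴.
Centroid: x̄ = ΣA·x / ΣA = 60.17 mm.
Transfer each piece to the centroidal y-axis using Ī + A·d² with d = x − 60.17:
  web: d = -56.17 mm → contributes +3 286 843 mm⁴
  top flange (beyond web): d = 13.83 mm → contributes +3 470 571 mm⁴
  bottom flange (beyond web): d = 13.83 mm → contributes +3 470 571 mm⁴
Total I = 10 227 986 mm⁴.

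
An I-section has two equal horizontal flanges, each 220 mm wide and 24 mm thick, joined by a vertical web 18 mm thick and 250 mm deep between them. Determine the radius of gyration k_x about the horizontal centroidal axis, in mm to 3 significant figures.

k_x ≈ 121 mm

Decompose the section into non-overlapping parts with the origin at the bottom-left of its bounding rectangle.
Bottom flange: 220 × 24, A = 5 280 mm², y = 12 mm, Ī = 253 440 mm⁴.
Web: 18 × 250, A = 4 500 mm², y = 149 mm, Ī = 23 437 500 mm⁴.
Top flange: 220 × 24, A = 5 280 mm², y = 286 mm, Ī = 253 440 mm⁴.
By symmetry the centroid is at mid-height, ȳ = 149 mm.
Transfer each piece to the horizontal centroidal axis using Ī + A·d² with d = y − 149:
  bottom flange: d = -137 mm → contributes +99 353 760 mm⁴
  web: d = 0 mm → contributes +23 437 500 mm⁴
  top flange: d = 137 mm → contributes +99 353 760 mm⁴
Total I = 222 145 020 mm⁴.
Radius of gyration: k = √(I/A) = √(222 145 020 / 15 060) = 121.45 mm.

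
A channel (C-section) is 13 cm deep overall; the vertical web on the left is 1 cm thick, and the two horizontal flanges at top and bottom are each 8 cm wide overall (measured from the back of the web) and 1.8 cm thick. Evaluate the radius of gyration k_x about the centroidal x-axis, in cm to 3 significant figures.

Break the section into simple shapes (no overlaps), measuring from the bottom-left corner of the bounding box.
Web: 1 × 13, A = 13 cm², y = 6.5 cm, Ī = 183.08 cm⁴.
Top flange (beyond web): 7 × 1.8, A = 12.6 cm², y = 12.1 cm, Ī = 3.402 cm⁴.
Bottom flange (beyond web): 7 × 1.8, A = 12.6 cm², y = 0.9 cm, Ī = 3.402 cm⁴.
By symmetry the centroid is at mid-height, ȳ = 6.5 cm.
Transfer each piece to the centroidal x-axis using Ī + A·d² with d = y − 6.5:
  web: d = 0 cm → contributes +183.08 cm⁴
  top flange (beyond web): d = 5.6 cm → contributes +398.54 cm⁴
  bottom flange (beyond web): d = -5.6 cm → contributes +398.54 cm⁴
Total I = 980.16 cm⁴.
Radius of gyration: k = √(I/A) = √(980.16 / 38.2) = 5.0654 cm.

k_x ≈ 5.07 cm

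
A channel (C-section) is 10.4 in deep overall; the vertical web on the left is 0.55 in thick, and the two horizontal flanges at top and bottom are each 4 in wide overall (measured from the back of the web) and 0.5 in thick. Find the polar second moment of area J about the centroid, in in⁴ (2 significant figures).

J ≈ 150 in⁴

Treat the section as a set of non-overlapping primitives; coordinates are from the bounding-box lower-left.
Web: 0.55 × 10.4, A = 5.72 in², y = 5.2 in, Ī = 51.56 in⁴.
Top flange (beyond web): 3.45 × 0.5, A = 1.725 in², y = 10.15 in, Ī = 0.03594 in⁴.
Bottom flange (beyond web): 3.45 × 0.5, A = 1.725 in², y = 0.25 in, Ī = 0.03594 in⁴.
By symmetry the centroid is at mid-height, ȳ = 5.2 in.
Transfer each piece to the centroidal x-axis using Ī + A·d² with d = y − 5.2:
  web: d = 0 in → contributes +51.56 in⁴
  top flange (beyond web): d = 4.95 in → contributes +42.3 in⁴
  bottom flange (beyond web): d = -4.95 in → contributes +42.3 in⁴
Total I = 136.2 in⁴.
For the y-axis: x̄ = 1.027 in.
Repeating about the centroidal y-axis gives I_y = 12.17 in⁴.
Polar second moment: J = I_x + I_y = 148.3 in⁴.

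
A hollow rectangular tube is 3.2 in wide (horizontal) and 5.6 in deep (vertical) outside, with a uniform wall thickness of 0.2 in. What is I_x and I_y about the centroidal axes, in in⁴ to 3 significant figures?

Decompose the section into non-overlapping parts with the origin at the bottom-left of its bounding rectangle.
Outer rectangle: 3.2 × 5.6, A = 17.92 in², y = 2.8 in, Ī = 46.831 in⁴.
Inner void (subtracted): 2.8 × 5.2, A = 14.56 in², y = 2.8 in, Ī = 32.809 in⁴.
By symmetry the centroid is at mid-height, ȳ = 2.8 in.
All pieces are centred on the centroidal x-axis, so I = ΣĪ (holes subtracted) = 14.022 in⁴.
Repeating about the centroidal y-axis gives I_y = 5.7792 in⁴.

I_x ≈ 14.0 in⁴, I_y ≈ 5.78 in⁴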